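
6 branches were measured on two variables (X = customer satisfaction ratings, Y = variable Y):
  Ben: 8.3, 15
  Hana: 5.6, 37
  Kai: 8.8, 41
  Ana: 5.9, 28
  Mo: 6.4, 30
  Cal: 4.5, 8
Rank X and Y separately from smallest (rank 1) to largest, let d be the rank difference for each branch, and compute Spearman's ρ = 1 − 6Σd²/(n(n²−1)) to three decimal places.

Ranks of variable 1: 5, 2, 6, 3, 4, 1
Ranks of variable 2: 2, 5, 6, 3, 4, 1
d = r₁ − r₂: 3, -3, 0, 0, 0, 0
d²: 9, 9, 0, 0, 0, 0; Σd² = 18
ρ = 1 − 6·18/(6·35) = 1 − 108/210 = 0.486

0.486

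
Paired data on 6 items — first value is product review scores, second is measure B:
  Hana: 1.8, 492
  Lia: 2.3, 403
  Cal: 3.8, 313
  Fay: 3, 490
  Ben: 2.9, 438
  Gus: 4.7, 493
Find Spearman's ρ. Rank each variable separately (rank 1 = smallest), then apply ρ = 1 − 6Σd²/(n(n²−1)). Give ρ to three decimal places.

0.086

Ranks of variable 1: 1, 2, 5, 4, 3, 6
Ranks of variable 2: 5, 2, 1, 4, 3, 6
d = r₁ − r₂: -4, 0, 4, 0, 0, 0
d²: 16, 0, 16, 0, 0, 0; Σd² = 32
ρ = 1 − 6·32/(6·35) = 1 − 192/210 = 0.086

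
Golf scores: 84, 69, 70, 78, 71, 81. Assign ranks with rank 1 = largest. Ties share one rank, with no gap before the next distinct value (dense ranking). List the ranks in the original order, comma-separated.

Sorted (descending): 84, 81, 78, 71, 70, 69
No ties — each value takes its position as its rank.

1, 6, 5, 3, 4, 2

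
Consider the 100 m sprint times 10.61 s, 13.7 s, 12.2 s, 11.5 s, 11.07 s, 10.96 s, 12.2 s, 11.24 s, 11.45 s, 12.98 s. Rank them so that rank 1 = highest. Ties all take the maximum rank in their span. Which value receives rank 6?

11.45

Sorted (descending): 13.7, 12.98, 12.2, 12.2, 11.5, 11.45, 11.24, 11.07, 10.96, 10.61
The 2 values of 12.2 occupy positions 3–4 → each gets rank 4.
Rank 6 → value 11.45.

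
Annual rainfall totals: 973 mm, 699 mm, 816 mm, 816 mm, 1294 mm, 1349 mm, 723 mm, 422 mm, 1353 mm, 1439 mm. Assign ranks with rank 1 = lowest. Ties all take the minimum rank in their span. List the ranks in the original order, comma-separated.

Sorted (ascending): 422, 699, 723, 816, 816, 973, 1294, 1349, 1353, 1439
The 2 values of 816 occupy positions 4–5 → each gets rank 4.

6, 2, 4, 4, 7, 8, 3, 1, 9, 10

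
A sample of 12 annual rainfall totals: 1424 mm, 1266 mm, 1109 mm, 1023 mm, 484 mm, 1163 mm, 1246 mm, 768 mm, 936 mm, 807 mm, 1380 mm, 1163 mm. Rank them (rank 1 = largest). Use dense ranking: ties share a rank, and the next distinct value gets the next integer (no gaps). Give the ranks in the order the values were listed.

Sorted (descending): 1424, 1380, 1266, 1246, 1163, 1163, 1109, 1023, 936, 807, 768, 484
The 2 values of 1163 share dense rank 5.
Remaining distinct values take the next consecutive integers.

1, 3, 6, 7, 11, 5, 4, 10, 8, 9, 2, 5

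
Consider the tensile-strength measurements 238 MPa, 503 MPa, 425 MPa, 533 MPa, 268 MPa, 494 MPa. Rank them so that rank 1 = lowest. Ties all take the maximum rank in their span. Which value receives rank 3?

425

Sorted (ascending): 238, 268, 425, 494, 503, 533
No ties — each value takes its position as its rank.
Rank 3 → value 425.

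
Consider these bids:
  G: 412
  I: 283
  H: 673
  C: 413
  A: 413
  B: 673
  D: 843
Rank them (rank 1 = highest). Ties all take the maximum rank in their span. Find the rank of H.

3

Sorted (descending): 843, 673, 673, 413, 413, 412, 283
The 2 values of 673 occupy positions 2–3 → each gets rank 3.
The 2 values of 413 occupy positions 4–5 → each gets rank 5.
H has value 673 → rank 3.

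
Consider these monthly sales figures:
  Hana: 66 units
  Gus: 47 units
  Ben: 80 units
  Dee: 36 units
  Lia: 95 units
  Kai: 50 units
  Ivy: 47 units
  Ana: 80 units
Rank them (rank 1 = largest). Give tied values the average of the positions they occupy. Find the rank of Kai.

Sorted (descending): 95, 80, 80, 66, 50, 47, 47, 36
The 2 values of 80 occupy positions 2–3 → average rank (2+3)/2 = 2.5.
The 2 values of 47 occupy positions 6–7 → average rank (6+7)/2 = 6.5.
Kai has value 50 units → rank 5.

5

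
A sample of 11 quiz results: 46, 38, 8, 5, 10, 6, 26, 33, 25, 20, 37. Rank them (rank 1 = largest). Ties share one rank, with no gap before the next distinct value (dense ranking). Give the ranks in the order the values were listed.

Sorted (descending): 46, 38, 37, 33, 26, 25, 20, 10, 8, 6, 5
No ties — each value takes its position as its rank.

1, 2, 9, 11, 8, 10, 5, 4, 6, 7, 3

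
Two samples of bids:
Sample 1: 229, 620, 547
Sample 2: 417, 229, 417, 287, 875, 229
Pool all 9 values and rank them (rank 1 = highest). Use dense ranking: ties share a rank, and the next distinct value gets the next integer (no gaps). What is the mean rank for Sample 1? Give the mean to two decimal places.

Sorted (descending): 875, 620, 547, 417, 417, 287, 229, 229, 229
The 2 values of 417 share dense rank 4.
The 3 values of 229 share dense rank 6.
Remaining distinct values take the next consecutive integers.
Sample 1 values → pooled ranks: 229→6, 620→2, 547→3
Mean rank = (6 + 2 + 3) / 3 = 3.67

3.67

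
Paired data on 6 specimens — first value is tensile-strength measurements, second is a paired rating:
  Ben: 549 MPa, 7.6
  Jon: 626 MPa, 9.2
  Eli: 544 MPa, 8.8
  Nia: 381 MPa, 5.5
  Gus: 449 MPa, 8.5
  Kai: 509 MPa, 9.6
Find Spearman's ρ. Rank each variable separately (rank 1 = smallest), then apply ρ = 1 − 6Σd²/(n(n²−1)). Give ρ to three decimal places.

Ranks of variable 1: 5, 6, 4, 1, 2, 3
Ranks of variable 2: 2, 5, 4, 1, 3, 6
d = r₁ − r₂: 3, 1, 0, 0, -1, -3
d²: 9, 1, 0, 0, 1, 9; Σd² = 20
ρ = 1 − 6·20/(6·35) = 1 − 120/210 = 0.429

0.429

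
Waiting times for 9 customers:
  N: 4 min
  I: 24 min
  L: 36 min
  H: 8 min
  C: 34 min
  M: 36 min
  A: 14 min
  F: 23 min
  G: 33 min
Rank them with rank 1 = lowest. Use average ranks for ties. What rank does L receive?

8.5

Sorted (ascending): 4, 8, 14, 23, 24, 33, 34, 36, 36
The 2 values of 36 occupy positions 8–9 → average rank (8+9)/2 = 8.5.
L has value 36 min → rank 8.5.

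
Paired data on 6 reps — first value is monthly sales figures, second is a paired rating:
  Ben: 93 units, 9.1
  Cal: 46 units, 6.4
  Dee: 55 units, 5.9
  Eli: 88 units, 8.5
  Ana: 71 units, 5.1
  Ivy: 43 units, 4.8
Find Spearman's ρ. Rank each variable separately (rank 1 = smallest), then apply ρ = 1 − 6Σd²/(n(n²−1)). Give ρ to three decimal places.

0.771

Ranks of variable 1: 6, 2, 3, 5, 4, 1
Ranks of variable 2: 6, 4, 3, 5, 2, 1
d = r₁ − r₂: 0, -2, 0, 0, 2, 0
d²: 0, 4, 0, 0, 4, 0; Σd² = 8
ρ = 1 − 6·8/(6·35) = 1 − 48/210 = 0.771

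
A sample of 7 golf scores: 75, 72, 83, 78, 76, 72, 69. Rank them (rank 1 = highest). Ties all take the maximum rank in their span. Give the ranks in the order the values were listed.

Sorted (descending): 83, 78, 76, 75, 72, 72, 69
The 2 values of 72 occupy positions 5–6 → each gets rank 6.

4, 6, 1, 2, 3, 6, 7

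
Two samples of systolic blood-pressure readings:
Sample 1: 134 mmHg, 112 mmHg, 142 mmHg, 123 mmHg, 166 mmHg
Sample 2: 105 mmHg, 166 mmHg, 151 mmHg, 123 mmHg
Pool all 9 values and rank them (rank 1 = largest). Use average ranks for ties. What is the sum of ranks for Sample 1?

Sorted (descending): 166, 166, 151, 142, 134, 123, 123, 112, 105
The 2 values of 166 occupy positions 1–2 → average rank (1+2)/2 = 1.5.
The 2 values of 123 occupy positions 6–7 → average rank (6+7)/2 = 6.5.
Sample 1 values → pooled ranks: 134→5, 112→8, 142→4, 123→6.5, 166→1.5
Rank sum = 5 + 8 + 4 + 6.5 + 1.5 = 25

25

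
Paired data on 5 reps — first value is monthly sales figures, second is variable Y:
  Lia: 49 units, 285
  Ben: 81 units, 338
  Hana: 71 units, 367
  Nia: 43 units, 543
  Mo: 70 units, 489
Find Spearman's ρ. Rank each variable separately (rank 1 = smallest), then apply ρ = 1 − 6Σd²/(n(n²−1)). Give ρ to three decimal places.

Ranks of variable 1: 2, 5, 4, 1, 3
Ranks of variable 2: 1, 2, 3, 5, 4
d = r₁ − r₂: 1, 3, 1, -4, -1
d²: 1, 9, 1, 16, 1; Σd² = 28
ρ = 1 − 6·28/(5·24) = 1 − 168/120 = -0.400

-0.400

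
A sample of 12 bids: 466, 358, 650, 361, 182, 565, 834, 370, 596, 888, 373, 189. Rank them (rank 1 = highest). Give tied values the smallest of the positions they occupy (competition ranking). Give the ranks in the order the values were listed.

6, 10, 3, 9, 12, 5, 2, 8, 4, 1, 7, 11

Sorted (descending): 888, 834, 650, 596, 565, 466, 373, 370, 361, 358, 189, 182
No ties — each value takes its position as its rank.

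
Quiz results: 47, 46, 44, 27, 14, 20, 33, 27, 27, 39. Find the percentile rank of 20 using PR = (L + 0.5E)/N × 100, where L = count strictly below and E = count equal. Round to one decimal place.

N = 10.
Strictly below 20: 1. Equal to 20: 1.
PR = (1 + 0.5·1)/10 × 100 = 15.0

15.0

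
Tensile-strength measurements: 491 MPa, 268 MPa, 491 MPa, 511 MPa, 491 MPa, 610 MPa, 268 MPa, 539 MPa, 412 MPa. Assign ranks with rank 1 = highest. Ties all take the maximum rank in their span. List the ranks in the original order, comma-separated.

Sorted (descending): 610, 539, 511, 491, 491, 491, 412, 268, 268
The 3 values of 491 occupy positions 4–6 → each gets rank 6.
The 2 values of 268 occupy positions 8–9 → each gets rank 9.

6, 9, 6, 3, 6, 1, 9, 2, 7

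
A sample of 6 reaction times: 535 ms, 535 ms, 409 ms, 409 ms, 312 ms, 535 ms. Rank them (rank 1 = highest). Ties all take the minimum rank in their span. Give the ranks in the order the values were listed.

Sorted (descending): 535, 535, 535, 409, 409, 312
The 3 values of 535 occupy positions 1–3 → each gets rank 1.
The 2 values of 409 occupy positions 4–5 → each gets rank 4.

1, 1, 4, 4, 6, 1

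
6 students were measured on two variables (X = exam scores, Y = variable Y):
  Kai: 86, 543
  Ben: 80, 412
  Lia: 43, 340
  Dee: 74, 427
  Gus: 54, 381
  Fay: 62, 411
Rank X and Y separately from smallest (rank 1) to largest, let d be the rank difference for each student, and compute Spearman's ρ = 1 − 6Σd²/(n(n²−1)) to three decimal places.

Ranks of variable 1: 6, 5, 1, 4, 2, 3
Ranks of variable 2: 6, 4, 1, 5, 2, 3
d = r₁ − r₂: 0, 1, 0, -1, 0, 0
d²: 0, 1, 0, 1, 0, 0; Σd² = 2
ρ = 1 − 6·2/(6·35) = 1 − 12/210 = 0.943

0.943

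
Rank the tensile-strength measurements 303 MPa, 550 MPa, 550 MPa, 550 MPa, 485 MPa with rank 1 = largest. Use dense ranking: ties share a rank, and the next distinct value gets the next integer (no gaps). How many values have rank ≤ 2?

Sorted (descending): 550, 550, 550, 485, 303
The 3 values of 550 share dense rank 1.
Remaining distinct values take the next consecutive integers.
Ranks ≤ 2: {1, 1, 1, 2} → 4 values.

4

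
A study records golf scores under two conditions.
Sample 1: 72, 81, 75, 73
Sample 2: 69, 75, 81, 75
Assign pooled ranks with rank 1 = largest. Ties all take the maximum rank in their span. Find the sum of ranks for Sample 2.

Sorted (descending): 81, 81, 75, 75, 75, 73, 72, 69
The 2 values of 81 occupy positions 1–2 → each gets rank 2.
The 3 values of 75 occupy positions 3–5 → each gets rank 5.
Sample 2 values → pooled ranks: 69→8, 75→5, 81→2, 75→5
Rank sum = 8 + 5 + 2 + 5 = 20

20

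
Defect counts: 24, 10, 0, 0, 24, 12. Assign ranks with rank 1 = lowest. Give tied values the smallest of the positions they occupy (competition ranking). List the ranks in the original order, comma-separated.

Sorted (ascending): 0, 0, 10, 12, 24, 24
The 2 values of 0 occupy positions 1–2 → each gets rank 1.
The 2 values of 24 occupy positions 5–6 → each gets rank 5.

5, 3, 1, 1, 5, 4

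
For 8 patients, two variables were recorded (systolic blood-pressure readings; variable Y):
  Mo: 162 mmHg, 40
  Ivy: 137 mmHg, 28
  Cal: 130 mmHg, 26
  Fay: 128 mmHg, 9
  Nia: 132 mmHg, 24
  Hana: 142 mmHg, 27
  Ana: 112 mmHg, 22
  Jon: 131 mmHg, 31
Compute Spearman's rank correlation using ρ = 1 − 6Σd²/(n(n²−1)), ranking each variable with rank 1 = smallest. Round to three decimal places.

0.762

Ranks of variable 1: 8, 6, 3, 2, 5, 7, 1, 4
Ranks of variable 2: 8, 6, 4, 1, 3, 5, 2, 7
d = r₁ − r₂: 0, 0, -1, 1, 2, 2, -1, -3
d²: 0, 0, 1, 1, 4, 4, 1, 9; Σd² = 20
ρ = 1 − 6·20/(8·63) = 1 − 120/504 = 0.762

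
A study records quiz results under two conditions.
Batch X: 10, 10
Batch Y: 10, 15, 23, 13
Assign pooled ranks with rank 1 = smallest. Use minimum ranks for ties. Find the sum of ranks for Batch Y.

Sorted (ascending): 10, 10, 10, 13, 15, 23
The 3 values of 10 occupy positions 1–3 → each gets rank 1.
Batch Y values → pooled ranks: 10→1, 15→5, 23→6, 13→4
Rank sum = 1 + 5 + 6 + 4 = 16

16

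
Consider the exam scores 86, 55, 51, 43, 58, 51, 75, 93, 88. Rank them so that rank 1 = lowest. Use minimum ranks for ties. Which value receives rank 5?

Sorted (ascending): 43, 51, 51, 55, 58, 75, 86, 88, 93
The 2 values of 51 occupy positions 2–3 → each gets rank 2.
Rank 5 → value 58.

58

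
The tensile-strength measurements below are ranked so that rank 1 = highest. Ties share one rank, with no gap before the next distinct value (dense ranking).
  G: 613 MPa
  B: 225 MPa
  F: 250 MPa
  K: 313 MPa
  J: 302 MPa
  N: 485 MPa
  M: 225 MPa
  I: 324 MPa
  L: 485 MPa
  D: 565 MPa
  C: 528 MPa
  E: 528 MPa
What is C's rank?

Sorted (descending): 613, 565, 528, 528, 485, 485, 324, 313, 302, 250, 225, 225
The 2 values of 528 share dense rank 3.
The 2 values of 485 share dense rank 4.
The 2 values of 225 share dense rank 9.
Remaining distinct values take the next consecutive integers.
C has value 528 MPa → rank 3.

3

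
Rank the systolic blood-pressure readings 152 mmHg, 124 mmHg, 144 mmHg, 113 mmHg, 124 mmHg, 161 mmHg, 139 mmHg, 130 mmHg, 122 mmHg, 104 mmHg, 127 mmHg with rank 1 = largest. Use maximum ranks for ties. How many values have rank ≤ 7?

6

Sorted (descending): 161, 152, 144, 139, 130, 127, 124, 124, 122, 113, 104
The 2 values of 124 occupy positions 7–8 → each gets rank 8.
Ranks ≤ 7: {1, 2, 3, 4, 5, 6} → 6 values.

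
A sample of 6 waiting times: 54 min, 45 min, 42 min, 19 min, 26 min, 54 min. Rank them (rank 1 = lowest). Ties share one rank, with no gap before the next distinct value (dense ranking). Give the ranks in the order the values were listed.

5, 4, 3, 1, 2, 5

Sorted (ascending): 19, 26, 42, 45, 54, 54
The 2 values of 54 share dense rank 5.
Remaining distinct values take the next consecutive integers.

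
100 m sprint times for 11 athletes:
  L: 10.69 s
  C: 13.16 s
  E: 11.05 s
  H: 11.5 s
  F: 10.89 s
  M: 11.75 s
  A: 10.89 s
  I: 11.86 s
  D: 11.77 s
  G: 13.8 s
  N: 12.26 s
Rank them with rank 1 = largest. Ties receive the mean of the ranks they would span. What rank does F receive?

Sorted (descending): 13.8, 13.16, 12.26, 11.86, 11.77, 11.75, 11.5, 11.05, 10.89, 10.89, 10.69
The 2 values of 10.89 occupy positions 9–10 → average rank (9+10)/2 = 9.5.
F has value 10.89 s → rank 9.5.

9.5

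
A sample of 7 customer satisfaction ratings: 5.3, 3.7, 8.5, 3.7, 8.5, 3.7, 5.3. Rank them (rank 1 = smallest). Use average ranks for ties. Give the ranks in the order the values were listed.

Sorted (ascending): 3.7, 3.7, 3.7, 5.3, 5.3, 8.5, 8.5
The 3 values of 3.7 occupy positions 1–3 → average rank 2.
The 2 values of 5.3 occupy positions 4–5 → average rank (4+5)/2 = 4.5.
The 2 values of 8.5 occupy positions 6–7 → average rank (6+7)/2 = 6.5.

4.5, 2, 6.5, 2, 6.5, 2, 4.5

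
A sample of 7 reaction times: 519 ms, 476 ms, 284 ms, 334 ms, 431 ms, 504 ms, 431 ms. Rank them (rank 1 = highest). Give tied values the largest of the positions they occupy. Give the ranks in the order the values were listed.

Sorted (descending): 519, 504, 476, 431, 431, 334, 284
The 2 values of 431 occupy positions 4–5 → each gets rank 5.

1, 3, 7, 6, 5, 2, 5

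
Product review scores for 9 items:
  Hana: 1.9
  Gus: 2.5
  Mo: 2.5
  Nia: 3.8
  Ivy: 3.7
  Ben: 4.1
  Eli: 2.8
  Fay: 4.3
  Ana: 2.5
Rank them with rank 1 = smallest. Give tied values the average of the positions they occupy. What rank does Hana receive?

1

Sorted (ascending): 1.9, 2.5, 2.5, 2.5, 2.8, 3.7, 3.8, 4.1, 4.3
The 3 values of 2.5 occupy positions 2–4 → average rank 3.
Hana has value 1.9 → rank 1.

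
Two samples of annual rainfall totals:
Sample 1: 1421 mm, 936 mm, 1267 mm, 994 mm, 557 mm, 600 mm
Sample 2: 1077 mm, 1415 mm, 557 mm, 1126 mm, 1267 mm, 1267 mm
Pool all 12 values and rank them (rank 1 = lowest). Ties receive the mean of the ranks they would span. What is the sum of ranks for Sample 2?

43.5

Sorted (ascending): 557, 557, 600, 936, 994, 1077, 1126, 1267, 1267, 1267, 1415, 1421
The 2 values of 557 occupy positions 1–2 → average rank (1+2)/2 = 1.5.
The 3 values of 1267 occupy positions 8–10 → average rank 9.
Sample 2 values → pooled ranks: 1077→6, 1415→11, 557→1.5, 1126→7, 1267→9, 1267→9
Rank sum = 6 + 11 + 1.5 + 7 + 9 + 9 = 43.5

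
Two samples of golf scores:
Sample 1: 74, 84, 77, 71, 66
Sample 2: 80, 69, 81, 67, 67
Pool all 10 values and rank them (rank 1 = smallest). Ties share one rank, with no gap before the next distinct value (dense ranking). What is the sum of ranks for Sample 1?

25

Sorted (ascending): 66, 67, 67, 69, 71, 74, 77, 80, 81, 84
The 2 values of 67 share dense rank 2.
Remaining distinct values take the next consecutive integers.
Sample 1 values → pooled ranks: 74→5, 84→9, 77→6, 71→4, 66→1
Rank sum = 5 + 9 + 6 + 4 + 1 = 25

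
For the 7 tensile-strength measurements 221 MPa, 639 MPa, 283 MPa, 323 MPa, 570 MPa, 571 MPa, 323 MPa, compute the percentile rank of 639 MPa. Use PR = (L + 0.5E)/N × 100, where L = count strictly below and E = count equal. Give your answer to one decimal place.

N = 7.
Strictly below 639: 6. Equal to 639: 1.
PR = (6 + 0.5·1)/7 × 100 = 92.9

92.9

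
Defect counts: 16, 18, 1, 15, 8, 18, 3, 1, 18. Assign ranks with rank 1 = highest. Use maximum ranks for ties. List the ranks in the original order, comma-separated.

Sorted (descending): 18, 18, 18, 16, 15, 8, 3, 1, 1
The 3 values of 18 occupy positions 1–3 → each gets rank 3.
The 2 values of 1 occupy positions 8–9 → each gets rank 9.

4, 3, 9, 5, 6, 3, 7, 9, 3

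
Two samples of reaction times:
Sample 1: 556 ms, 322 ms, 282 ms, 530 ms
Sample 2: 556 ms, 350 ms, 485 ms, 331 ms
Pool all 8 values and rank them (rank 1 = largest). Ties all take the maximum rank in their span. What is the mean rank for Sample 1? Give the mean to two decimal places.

5.00

Sorted (descending): 556, 556, 530, 485, 350, 331, 322, 282
The 2 values of 556 occupy positions 1–2 → each gets rank 2.
Sample 1 values → pooled ranks: 556→2, 322→7, 282→8, 530→3
Mean rank = (2 + 7 + 8 + 3) / 4 = 5.00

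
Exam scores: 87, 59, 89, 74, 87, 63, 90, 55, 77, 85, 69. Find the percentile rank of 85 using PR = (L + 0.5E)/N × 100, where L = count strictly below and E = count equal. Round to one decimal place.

N = 11.
Strictly below 85: 6. Equal to 85: 1.
PR = (6 + 0.5·1)/11 × 100 = 59.1

59.1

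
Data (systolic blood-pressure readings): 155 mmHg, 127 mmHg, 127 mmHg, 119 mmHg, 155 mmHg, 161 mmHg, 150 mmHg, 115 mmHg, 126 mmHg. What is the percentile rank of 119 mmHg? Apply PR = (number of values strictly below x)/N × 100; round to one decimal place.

11.1

N = 9.
Strictly below 119: 1. Equal to 119: 1.
PR = 1/9 × 100 = 11.1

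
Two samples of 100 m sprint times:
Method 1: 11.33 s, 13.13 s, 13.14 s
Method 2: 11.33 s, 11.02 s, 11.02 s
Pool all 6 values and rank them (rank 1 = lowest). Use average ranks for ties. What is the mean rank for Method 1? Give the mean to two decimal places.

4.83

Sorted (ascending): 11.02, 11.02, 11.33, 11.33, 13.13, 13.14
The 2 values of 11.02 occupy positions 1–2 → average rank (1+2)/2 = 1.5.
The 2 values of 11.33 occupy positions 3–4 → average rank (3+4)/2 = 3.5.
Method 1 values → pooled ranks: 11.33→3.5, 13.13→5, 13.14→6
Mean rank = (3.5 + 5 + 6) / 3 = 4.83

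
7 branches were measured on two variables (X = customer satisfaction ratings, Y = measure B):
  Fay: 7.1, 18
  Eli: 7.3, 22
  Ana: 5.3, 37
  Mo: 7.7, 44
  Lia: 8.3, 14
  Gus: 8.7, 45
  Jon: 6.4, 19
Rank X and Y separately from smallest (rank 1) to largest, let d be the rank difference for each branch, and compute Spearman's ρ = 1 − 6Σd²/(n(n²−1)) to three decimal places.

Ranks of variable 1: 3, 4, 1, 5, 6, 7, 2
Ranks of variable 2: 2, 4, 5, 6, 1, 7, 3
d = r₁ − r₂: 1, 0, -4, -1, 5, 0, -1
d²: 1, 0, 16, 1, 25, 0, 1; Σd² = 44
ρ = 1 − 6·44/(7·48) = 1 − 264/336 = 0.214

0.214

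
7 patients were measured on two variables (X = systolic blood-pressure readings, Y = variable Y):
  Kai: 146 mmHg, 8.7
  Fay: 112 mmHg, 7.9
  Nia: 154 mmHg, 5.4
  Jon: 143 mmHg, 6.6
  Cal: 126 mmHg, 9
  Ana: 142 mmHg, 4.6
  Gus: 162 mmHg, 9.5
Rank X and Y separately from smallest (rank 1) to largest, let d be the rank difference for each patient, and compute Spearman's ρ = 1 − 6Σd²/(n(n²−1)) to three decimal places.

Ranks of variable 1: 5, 1, 6, 4, 2, 3, 7
Ranks of variable 2: 5, 4, 2, 3, 6, 1, 7
d = r₁ − r₂: 0, -3, 4, 1, -4, 2, 0
d²: 0, 9, 16, 1, 16, 4, 0; Σd² = 46
ρ = 1 − 6·46/(7·48) = 1 − 276/336 = 0.179

0.179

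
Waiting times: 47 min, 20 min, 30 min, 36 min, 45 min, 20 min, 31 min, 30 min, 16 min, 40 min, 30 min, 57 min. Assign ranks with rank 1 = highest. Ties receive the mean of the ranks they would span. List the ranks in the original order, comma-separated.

2, 10.5, 8, 5, 3, 10.5, 6, 8, 12, 4, 8, 1

Sorted (descending): 57, 47, 45, 40, 36, 31, 30, 30, 30, 20, 20, 16
The 3 values of 30 occupy positions 7–9 → average rank 8.
The 2 values of 20 occupy positions 10–11 → average rank (10+11)/2 = 10.5.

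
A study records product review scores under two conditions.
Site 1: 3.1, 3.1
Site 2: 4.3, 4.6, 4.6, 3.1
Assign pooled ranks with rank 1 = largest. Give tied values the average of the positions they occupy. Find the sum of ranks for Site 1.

Sorted (descending): 4.6, 4.6, 4.3, 3.1, 3.1, 3.1
The 2 values of 4.6 occupy positions 1–2 → average rank (1+2)/2 = 1.5.
The 3 values of 3.1 occupy positions 4–6 → average rank 5.
Site 1 values → pooled ranks: 3.1→5, 3.1→5
Rank sum = 5 + 5 = 10

10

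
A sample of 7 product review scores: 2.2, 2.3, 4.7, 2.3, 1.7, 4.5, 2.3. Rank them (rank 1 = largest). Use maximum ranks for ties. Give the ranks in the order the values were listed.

6, 5, 1, 5, 7, 2, 5

Sorted (descending): 4.7, 4.5, 2.3, 2.3, 2.3, 2.2, 1.7
The 3 values of 2.3 occupy positions 3–5 → each gets rank 5.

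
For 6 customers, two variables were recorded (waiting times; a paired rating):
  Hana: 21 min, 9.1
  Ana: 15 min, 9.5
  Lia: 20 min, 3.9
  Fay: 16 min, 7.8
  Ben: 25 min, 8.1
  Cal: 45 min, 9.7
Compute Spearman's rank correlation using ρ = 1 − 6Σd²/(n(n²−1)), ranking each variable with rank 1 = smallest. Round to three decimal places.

0.314

Ranks of variable 1: 4, 1, 3, 2, 5, 6
Ranks of variable 2: 4, 5, 1, 2, 3, 6
d = r₁ − r₂: 0, -4, 2, 0, 2, 0
d²: 0, 16, 4, 0, 4, 0; Σd² = 24
ρ = 1 − 6·24/(6·35) = 1 − 144/210 = 0.314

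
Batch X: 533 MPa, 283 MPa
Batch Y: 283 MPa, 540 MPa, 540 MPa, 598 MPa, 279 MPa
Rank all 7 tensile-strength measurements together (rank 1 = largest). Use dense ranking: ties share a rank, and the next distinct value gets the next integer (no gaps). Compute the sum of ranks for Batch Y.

Sorted (descending): 598, 540, 540, 533, 283, 283, 279
The 2 values of 540 share dense rank 2.
The 2 values of 283 share dense rank 4.
Remaining distinct values take the next consecutive integers.
Batch Y values → pooled ranks: 283→4, 540→2, 540→2, 598→1, 279→5
Rank sum = 4 + 2 + 2 + 1 + 5 = 14

14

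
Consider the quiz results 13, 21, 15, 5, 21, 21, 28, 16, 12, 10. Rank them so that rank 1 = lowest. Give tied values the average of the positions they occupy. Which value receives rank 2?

10

Sorted (ascending): 5, 10, 12, 13, 15, 16, 21, 21, 21, 28
The 3 values of 21 occupy positions 7–9 → average rank 8.
Rank 2 → value 10.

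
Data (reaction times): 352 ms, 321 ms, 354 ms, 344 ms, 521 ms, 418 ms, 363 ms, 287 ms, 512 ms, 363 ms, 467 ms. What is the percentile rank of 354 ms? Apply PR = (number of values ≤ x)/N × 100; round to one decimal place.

N = 11.
Strictly below 354: 4. Equal to 354: 1.
PR = 5/11 × 100 = 45.5

45.5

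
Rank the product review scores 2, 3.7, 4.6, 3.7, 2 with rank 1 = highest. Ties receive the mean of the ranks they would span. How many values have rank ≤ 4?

3

Sorted (descending): 4.6, 3.7, 3.7, 2, 2
The 2 values of 3.7 occupy positions 2–3 → average rank (2+3)/2 = 2.5.
The 2 values of 2 occupy positions 4–5 → average rank (4+5)/2 = 4.5.
Ranks ≤ 4: {1, 2.5, 2.5} → 3 values.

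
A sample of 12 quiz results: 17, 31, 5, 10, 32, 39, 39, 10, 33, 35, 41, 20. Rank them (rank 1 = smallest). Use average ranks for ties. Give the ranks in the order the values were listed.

Sorted (ascending): 5, 10, 10, 17, 20, 31, 32, 33, 35, 39, 39, 41
The 2 values of 10 occupy positions 2–3 → average rank (2+3)/2 = 2.5.
The 2 values of 39 occupy positions 10–11 → average rank (10+11)/2 = 10.5.

4, 6, 1, 2.5, 7, 10.5, 10.5, 2.5, 8, 9, 12, 5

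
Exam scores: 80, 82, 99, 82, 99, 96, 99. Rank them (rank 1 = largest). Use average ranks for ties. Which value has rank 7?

Sorted (descending): 99, 99, 99, 96, 82, 82, 80
The 3 values of 99 occupy positions 1–3 → average rank 2.
The 2 values of 82 occupy positions 5–6 → average rank (5+6)/2 = 5.5.
Rank 7 → value 80.

80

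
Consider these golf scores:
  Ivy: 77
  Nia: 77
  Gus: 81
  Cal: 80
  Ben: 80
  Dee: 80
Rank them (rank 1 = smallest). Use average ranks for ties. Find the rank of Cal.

Sorted (ascending): 77, 77, 80, 80, 80, 81
The 2 values of 77 occupy positions 1–2 → average rank (1+2)/2 = 1.5.
The 3 values of 80 occupy positions 3–5 → average rank 4.
Cal has value 80 → rank 4.

4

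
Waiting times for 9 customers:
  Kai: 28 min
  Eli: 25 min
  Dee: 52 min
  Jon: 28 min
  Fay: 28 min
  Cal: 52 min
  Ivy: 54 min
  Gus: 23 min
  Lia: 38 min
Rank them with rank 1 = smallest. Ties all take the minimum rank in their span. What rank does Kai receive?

3

Sorted (ascending): 23, 25, 28, 28, 28, 38, 52, 52, 54
The 3 values of 28 occupy positions 3–5 → each gets rank 3.
The 2 values of 52 occupy positions 7–8 → each gets rank 7.
Kai has value 28 min → rank 3.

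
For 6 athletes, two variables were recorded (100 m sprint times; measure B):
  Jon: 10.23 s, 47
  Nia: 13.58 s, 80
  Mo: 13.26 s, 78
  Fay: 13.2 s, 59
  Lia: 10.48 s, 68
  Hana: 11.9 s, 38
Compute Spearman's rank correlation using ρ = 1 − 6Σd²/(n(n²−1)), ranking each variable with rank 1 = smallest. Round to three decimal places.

0.714

Ranks of variable 1: 1, 6, 5, 4, 2, 3
Ranks of variable 2: 2, 6, 5, 3, 4, 1
d = r₁ − r₂: -1, 0, 0, 1, -2, 2
d²: 1, 0, 0, 1, 4, 4; Σd² = 10
ρ = 1 − 6·10/(6·35) = 1 − 60/210 = 0.714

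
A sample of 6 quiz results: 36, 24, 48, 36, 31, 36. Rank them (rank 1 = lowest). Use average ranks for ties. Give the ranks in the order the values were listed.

4, 1, 6, 4, 2, 4

Sorted (ascending): 24, 31, 36, 36, 36, 48
The 3 values of 36 occupy positions 3–5 → average rank 4.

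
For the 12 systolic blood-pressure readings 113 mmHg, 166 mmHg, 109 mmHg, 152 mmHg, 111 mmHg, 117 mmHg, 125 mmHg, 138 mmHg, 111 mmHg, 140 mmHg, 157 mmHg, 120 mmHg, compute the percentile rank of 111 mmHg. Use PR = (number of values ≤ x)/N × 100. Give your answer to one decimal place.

25.0

N = 12.
Strictly below 111: 1. Equal to 111: 2.
PR = 3/12 × 100 = 25.0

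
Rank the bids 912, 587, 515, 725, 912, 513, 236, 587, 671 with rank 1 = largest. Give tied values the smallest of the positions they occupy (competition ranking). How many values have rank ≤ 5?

6

Sorted (descending): 912, 912, 725, 671, 587, 587, 515, 513, 236
The 2 values of 912 occupy positions 1–2 → each gets rank 1.
The 2 values of 587 occupy positions 5–6 → each gets rank 5.
Ranks ≤ 5: {1, 1, 3, 4, 5, 5} → 6 values.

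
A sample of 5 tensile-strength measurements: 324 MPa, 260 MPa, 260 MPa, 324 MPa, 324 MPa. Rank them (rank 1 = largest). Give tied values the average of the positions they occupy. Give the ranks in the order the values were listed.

Sorted (descending): 324, 324, 324, 260, 260
The 3 values of 324 occupy positions 1–3 → average rank 2.
The 2 values of 260 occupy positions 4–5 → average rank (4+5)/2 = 4.5.

2, 4.5, 4.5, 2, 2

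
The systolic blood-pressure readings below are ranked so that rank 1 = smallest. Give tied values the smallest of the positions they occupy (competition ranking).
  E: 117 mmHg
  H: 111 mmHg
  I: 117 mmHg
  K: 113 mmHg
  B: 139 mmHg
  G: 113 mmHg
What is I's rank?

4

Sorted (ascending): 111, 113, 113, 117, 117, 139
The 2 values of 113 occupy positions 2–3 → each gets rank 2.
The 2 values of 117 occupy positions 4–5 → each gets rank 4.
I has value 117 mmHg → rank 4.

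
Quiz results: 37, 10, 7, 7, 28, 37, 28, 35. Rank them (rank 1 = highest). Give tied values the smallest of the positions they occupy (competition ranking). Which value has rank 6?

Sorted (descending): 37, 37, 35, 28, 28, 10, 7, 7
The 2 values of 37 occupy positions 1–2 → each gets rank 1.
The 2 values of 28 occupy positions 4–5 → each gets rank 4.
The 2 values of 7 occupy positions 7–8 → each gets rank 7.
Rank 6 → value 10.

10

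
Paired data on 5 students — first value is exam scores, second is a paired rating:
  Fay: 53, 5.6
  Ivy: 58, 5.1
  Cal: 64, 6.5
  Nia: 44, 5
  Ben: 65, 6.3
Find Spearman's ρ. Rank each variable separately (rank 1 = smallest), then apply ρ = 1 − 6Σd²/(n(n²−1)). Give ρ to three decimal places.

Ranks of variable 1: 2, 3, 4, 1, 5
Ranks of variable 2: 3, 2, 5, 1, 4
d = r₁ − r₂: -1, 1, -1, 0, 1
d²: 1, 1, 1, 0, 1; Σd² = 4
ρ = 1 − 6·4/(5·24) = 1 − 24/120 = 0.800

0.800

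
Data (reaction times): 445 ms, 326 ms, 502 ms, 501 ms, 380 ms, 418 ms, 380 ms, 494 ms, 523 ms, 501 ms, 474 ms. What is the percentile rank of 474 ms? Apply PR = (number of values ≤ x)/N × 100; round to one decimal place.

54.5

N = 11.
Strictly below 474: 5. Equal to 474: 1.
PR = 6/11 × 100 = 54.5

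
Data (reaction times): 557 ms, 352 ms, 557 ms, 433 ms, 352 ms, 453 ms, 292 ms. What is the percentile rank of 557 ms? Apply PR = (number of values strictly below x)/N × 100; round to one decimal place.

N = 7.
Strictly below 557: 5. Equal to 557: 2.
PR = 5/7 × 100 = 71.4

71.4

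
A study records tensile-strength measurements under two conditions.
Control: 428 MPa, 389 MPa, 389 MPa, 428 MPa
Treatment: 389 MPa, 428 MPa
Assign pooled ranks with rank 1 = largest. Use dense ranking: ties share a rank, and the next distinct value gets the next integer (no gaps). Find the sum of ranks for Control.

Sorted (descending): 428, 428, 428, 389, 389, 389
The 3 values of 428 share dense rank 1.
The 3 values of 389 share dense rank 2.
Control values → pooled ranks: 428→1, 389→2, 389→2, 428→1
Rank sum = 1 + 2 + 2 + 1 = 6

6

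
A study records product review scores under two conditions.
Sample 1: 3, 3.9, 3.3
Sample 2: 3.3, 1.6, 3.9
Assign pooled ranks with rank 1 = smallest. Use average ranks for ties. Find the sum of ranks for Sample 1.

11

Sorted (ascending): 1.6, 3, 3.3, 3.3, 3.9, 3.9
The 2 values of 3.3 occupy positions 3–4 → average rank (3+4)/2 = 3.5.
The 2 values of 3.9 occupy positions 5–6 → average rank (5+6)/2 = 5.5.
Sample 1 values → pooled ranks: 3→2, 3.9→5.5, 3.3→3.5
Rank sum = 2 + 5.5 + 3.5 = 11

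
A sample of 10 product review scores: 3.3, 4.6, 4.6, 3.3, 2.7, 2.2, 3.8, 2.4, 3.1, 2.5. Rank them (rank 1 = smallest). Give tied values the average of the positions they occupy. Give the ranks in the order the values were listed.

Sorted (ascending): 2.2, 2.4, 2.5, 2.7, 3.1, 3.3, 3.3, 3.8, 4.6, 4.6
The 2 values of 3.3 occupy positions 6–7 → average rank (6+7)/2 = 6.5.
The 2 values of 4.6 occupy positions 9–10 → average rank (9+10)/2 = 9.5.

6.5, 9.5, 9.5, 6.5, 4, 1, 8, 2, 5, 3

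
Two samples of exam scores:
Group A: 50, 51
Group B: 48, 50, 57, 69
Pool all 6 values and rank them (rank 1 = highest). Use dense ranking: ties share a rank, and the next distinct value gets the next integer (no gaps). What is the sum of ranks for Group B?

12

Sorted (descending): 69, 57, 51, 50, 50, 48
The 2 values of 50 share dense rank 4.
Remaining distinct values take the next consecutive integers.
Group B values → pooled ranks: 48→5, 50→4, 57→2, 69→1
Rank sum = 5 + 4 + 2 + 1 = 12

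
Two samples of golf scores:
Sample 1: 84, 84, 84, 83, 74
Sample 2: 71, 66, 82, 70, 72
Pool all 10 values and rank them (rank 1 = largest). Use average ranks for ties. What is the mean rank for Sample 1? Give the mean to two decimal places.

Sorted (descending): 84, 84, 84, 83, 82, 74, 72, 71, 70, 66
The 3 values of 84 occupy positions 1–3 → average rank 2.
Sample 1 values → pooled ranks: 84→2, 84→2, 84→2, 83→4, 74→6
Mean rank = (2 + 2 + 2 + 4 + 6) / 5 = 3.20

3.20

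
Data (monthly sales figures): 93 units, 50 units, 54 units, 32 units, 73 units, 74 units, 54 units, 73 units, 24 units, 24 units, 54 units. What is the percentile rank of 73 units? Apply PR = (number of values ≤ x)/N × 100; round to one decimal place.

N = 11.
Strictly below 73: 7. Equal to 73: 2.
PR = 9/11 × 100 = 81.8

81.8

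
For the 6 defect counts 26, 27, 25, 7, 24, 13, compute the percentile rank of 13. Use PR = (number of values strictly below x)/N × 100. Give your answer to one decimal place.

N = 6.
Strictly below 13: 1. Equal to 13: 1.
PR = 1/6 × 100 = 16.7

16.7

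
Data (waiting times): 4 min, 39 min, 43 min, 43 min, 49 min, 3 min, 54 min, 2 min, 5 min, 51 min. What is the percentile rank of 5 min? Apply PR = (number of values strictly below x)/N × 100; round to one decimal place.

30.0

N = 10.
Strictly below 5: 3. Equal to 5: 1.
PR = 3/10 × 100 = 30.0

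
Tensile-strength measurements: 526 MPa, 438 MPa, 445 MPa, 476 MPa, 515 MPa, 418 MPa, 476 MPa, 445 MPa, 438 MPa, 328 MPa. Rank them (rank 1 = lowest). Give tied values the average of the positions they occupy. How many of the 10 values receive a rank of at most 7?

Sorted (ascending): 328, 418, 438, 438, 445, 445, 476, 476, 515, 526
The 2 values of 438 occupy positions 3–4 → average rank (3+4)/2 = 3.5.
The 2 values of 445 occupy positions 5–6 → average rank (5+6)/2 = 5.5.
The 2 values of 476 occupy positions 7–8 → average rank (7+8)/2 = 7.5.
Ranks ≤ 7: {1, 2, 3.5, 3.5, 5.5, 5.5} → 6 values.

6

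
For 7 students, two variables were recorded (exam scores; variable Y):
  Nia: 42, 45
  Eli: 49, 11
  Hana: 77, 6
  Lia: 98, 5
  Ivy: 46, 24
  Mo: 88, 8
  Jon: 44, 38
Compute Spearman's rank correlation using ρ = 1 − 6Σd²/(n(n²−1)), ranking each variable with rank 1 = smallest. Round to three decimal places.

-0.964

Ranks of variable 1: 1, 4, 5, 7, 3, 6, 2
Ranks of variable 2: 7, 4, 2, 1, 5, 3, 6
d = r₁ − r₂: -6, 0, 3, 6, -2, 3, -4
d²: 36, 0, 9, 36, 4, 9, 16; Σd² = 110
ρ = 1 − 6·110/(7·48) = 1 − 660/336 = -0.964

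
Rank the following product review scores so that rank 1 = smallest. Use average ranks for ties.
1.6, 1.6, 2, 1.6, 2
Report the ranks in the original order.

Sorted (ascending): 1.6, 1.6, 1.6, 2, 2
The 3 values of 1.6 occupy positions 1–3 → average rank 2.
The 2 values of 2 occupy positions 4–5 → average rank (4+5)/2 = 4.5.

2, 2, 4.5, 2, 4.5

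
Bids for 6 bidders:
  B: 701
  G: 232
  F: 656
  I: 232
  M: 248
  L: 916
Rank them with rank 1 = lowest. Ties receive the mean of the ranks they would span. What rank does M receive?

3

Sorted (ascending): 232, 232, 248, 656, 701, 916
The 2 values of 232 occupy positions 1–2 → average rank (1+2)/2 = 1.5.
M has value 248 → rank 3.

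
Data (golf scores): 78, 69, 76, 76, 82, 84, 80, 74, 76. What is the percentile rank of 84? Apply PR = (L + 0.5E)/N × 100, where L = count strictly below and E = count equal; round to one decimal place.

94.4

N = 9.
Strictly below 84: 8. Equal to 84: 1.
PR = (8 + 0.5·1)/9 × 100 = 94.4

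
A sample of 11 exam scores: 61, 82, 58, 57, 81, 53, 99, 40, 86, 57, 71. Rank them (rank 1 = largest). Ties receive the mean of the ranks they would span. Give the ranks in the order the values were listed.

Sorted (descending): 99, 86, 82, 81, 71, 61, 58, 57, 57, 53, 40
The 2 values of 57 occupy positions 8–9 → average rank (8+9)/2 = 8.5.

6, 3, 7, 8.5, 4, 10, 1, 11, 2, 8.5, 5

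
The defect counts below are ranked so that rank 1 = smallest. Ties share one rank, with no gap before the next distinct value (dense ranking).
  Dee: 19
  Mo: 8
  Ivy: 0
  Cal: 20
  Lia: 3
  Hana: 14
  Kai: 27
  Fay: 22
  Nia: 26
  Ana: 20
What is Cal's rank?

6

Sorted (ascending): 0, 3, 8, 14, 19, 20, 20, 22, 26, 27
The 2 values of 20 share dense rank 6.
Remaining distinct values take the next consecutive integers.
Cal has value 20 → rank 6.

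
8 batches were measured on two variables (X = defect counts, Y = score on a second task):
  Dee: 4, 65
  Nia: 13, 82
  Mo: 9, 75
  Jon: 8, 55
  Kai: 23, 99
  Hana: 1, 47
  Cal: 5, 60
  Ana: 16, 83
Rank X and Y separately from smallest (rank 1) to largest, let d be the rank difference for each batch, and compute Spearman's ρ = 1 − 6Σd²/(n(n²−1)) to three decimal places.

0.905

Ranks of variable 1: 2, 6, 5, 4, 8, 1, 3, 7
Ranks of variable 2: 4, 6, 5, 2, 8, 1, 3, 7
d = r₁ − r₂: -2, 0, 0, 2, 0, 0, 0, 0
d²: 4, 0, 0, 4, 0, 0, 0, 0; Σd² = 8
ρ = 1 − 6·8/(8·63) = 1 − 48/504 = 0.905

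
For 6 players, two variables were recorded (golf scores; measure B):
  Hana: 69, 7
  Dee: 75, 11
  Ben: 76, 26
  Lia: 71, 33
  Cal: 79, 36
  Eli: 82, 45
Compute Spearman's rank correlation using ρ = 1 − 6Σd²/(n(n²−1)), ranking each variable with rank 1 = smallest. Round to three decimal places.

0.829

Ranks of variable 1: 1, 3, 4, 2, 5, 6
Ranks of variable 2: 1, 2, 3, 4, 5, 6
d = r₁ − r₂: 0, 1, 1, -2, 0, 0
d²: 0, 1, 1, 4, 0, 0; Σd² = 6
ρ = 1 − 6·6/(6·35) = 1 − 36/210 = 0.829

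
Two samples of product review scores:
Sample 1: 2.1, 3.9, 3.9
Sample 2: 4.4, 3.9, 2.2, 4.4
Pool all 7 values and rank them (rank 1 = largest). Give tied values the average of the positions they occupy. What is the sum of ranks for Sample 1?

Sorted (descending): 4.4, 4.4, 3.9, 3.9, 3.9, 2.2, 2.1
The 2 values of 4.4 occupy positions 1–2 → average rank (1+2)/2 = 1.5.
The 3 values of 3.9 occupy positions 3–5 → average rank 4.
Sample 1 values → pooled ranks: 2.1→7, 3.9→4, 3.9→4
Rank sum = 7 + 4 + 4 = 15

15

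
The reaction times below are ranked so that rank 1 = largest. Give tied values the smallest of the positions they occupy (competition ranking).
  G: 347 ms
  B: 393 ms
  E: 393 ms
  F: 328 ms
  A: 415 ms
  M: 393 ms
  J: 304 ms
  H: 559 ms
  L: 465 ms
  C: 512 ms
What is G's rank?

8

Sorted (descending): 559, 512, 465, 415, 393, 393, 393, 347, 328, 304
The 3 values of 393 occupy positions 5–7 → each gets rank 5.
G has value 347 ms → rank 8.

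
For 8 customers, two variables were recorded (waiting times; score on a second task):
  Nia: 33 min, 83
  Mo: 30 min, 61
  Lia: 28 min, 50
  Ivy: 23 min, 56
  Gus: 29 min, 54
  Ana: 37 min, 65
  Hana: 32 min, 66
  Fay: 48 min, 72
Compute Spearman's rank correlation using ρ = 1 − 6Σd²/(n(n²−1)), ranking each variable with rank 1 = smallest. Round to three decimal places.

0.810

Ranks of variable 1: 6, 4, 2, 1, 3, 7, 5, 8
Ranks of variable 2: 8, 4, 1, 3, 2, 5, 6, 7
d = r₁ − r₂: -2, 0, 1, -2, 1, 2, -1, 1
d²: 4, 0, 1, 4, 1, 4, 1, 1; Σd² = 16
ρ = 1 − 6·16/(8·63) = 1 − 96/504 = 0.810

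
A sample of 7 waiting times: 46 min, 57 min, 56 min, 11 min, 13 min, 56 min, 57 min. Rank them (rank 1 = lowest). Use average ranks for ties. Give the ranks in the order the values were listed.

3, 6.5, 4.5, 1, 2, 4.5, 6.5

Sorted (ascending): 11, 13, 46, 56, 56, 57, 57
The 2 values of 56 occupy positions 4–5 → average rank (4+5)/2 = 4.5.
The 2 values of 57 occupy positions 6–7 → average rank (6+7)/2 = 6.5.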